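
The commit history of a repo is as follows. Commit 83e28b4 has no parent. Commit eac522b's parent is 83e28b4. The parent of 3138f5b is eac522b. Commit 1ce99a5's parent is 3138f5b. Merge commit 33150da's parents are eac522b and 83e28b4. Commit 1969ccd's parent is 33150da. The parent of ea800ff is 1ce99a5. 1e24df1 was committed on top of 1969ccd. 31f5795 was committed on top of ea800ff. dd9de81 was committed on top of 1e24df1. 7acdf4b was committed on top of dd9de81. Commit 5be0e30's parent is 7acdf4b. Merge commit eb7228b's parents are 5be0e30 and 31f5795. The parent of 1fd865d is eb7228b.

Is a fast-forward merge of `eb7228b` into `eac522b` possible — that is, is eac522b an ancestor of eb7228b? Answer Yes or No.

A fast-forward from eac522b to eb7228b is possible iff eac522b is an ancestor of eb7228b.
Ancestors of eb7228b: {1969ccd, 1ce99a5, 1e24df1, 3138f5b, 31f5795, 33150da, 5be0e30, 7acdf4b, 83e28b4, dd9de81, ea800ff, eac522b, eb7228b}.
eac522b is among them, so fast-forward is possible.

Yes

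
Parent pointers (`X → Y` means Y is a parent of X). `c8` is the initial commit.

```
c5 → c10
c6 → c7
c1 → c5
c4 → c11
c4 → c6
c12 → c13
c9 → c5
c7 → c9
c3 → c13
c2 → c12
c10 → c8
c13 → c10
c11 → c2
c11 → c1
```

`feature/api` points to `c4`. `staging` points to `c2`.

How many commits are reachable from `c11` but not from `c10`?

Reachable from c11: {c1, c10, c11, c12, c13, c2, c5, c8}.
Reachable from c10: {c10, c8}.
In c11's history but not c10's: {c1, c11, c12, c13, c2, c5} — 6 commits.

6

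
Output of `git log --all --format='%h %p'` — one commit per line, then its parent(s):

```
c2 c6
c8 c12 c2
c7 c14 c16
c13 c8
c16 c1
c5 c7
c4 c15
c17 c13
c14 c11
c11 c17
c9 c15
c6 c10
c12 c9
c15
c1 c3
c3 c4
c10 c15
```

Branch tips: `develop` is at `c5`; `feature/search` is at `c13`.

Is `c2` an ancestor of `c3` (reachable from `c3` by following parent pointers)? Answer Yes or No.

No

Ancestors of c3: {c15, c3, c4}.
c2 is not in that set, so it is not an ancestor of c3.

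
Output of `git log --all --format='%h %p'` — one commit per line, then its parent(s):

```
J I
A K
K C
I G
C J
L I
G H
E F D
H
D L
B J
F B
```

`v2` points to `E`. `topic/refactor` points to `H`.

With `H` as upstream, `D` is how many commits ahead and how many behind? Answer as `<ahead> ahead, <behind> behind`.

Reachable from D: {D, G, H, I, L}.
Reachable from H: {H}.
Only in D's history (ahead): {D, G, I, L} — 4.
Only in H's history (behind): {} — 0.

4 ahead, 0 behind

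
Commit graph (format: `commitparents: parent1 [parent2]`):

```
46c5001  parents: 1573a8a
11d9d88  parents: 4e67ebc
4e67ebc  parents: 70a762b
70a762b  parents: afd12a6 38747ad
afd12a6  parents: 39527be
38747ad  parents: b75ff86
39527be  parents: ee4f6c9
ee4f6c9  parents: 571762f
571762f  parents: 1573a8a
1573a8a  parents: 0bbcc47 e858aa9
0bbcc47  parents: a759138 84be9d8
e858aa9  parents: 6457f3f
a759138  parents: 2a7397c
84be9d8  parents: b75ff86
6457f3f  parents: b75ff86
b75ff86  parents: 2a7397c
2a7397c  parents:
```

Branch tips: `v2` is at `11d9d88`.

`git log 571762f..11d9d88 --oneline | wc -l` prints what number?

7

Reachable from 11d9d88: {0bbcc47, 11d9d88, 1573a8a, 2a7397c, 38747ad, 39527be, 4e67ebc, 571762f, 6457f3f, 70a762b, 84be9d8, a759138, afd12a6, b75ff86, e858aa9, ee4f6c9}.
Reachable from 571762f: {0bbcc47, 1573a8a, 2a7397c, 571762f, 6457f3f, 84be9d8, a759138, b75ff86, e858aa9}.
In 11d9d88's history but not 571762f's: {11d9d88, 38747ad, 39527be, 4e67ebc, 70a762b, afd12a6, ee4f6c9} — 7 commits.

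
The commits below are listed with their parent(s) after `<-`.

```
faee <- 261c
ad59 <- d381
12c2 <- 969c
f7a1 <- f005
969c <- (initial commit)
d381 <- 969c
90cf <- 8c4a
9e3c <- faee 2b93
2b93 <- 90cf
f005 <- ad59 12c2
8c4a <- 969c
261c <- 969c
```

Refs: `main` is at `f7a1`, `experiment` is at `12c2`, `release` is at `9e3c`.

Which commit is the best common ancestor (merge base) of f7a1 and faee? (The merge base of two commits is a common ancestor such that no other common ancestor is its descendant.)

Ancestors of f7a1: {12c2, 969c, ad59, d381, f005, f7a1}.
Ancestors of faee: {261c, 969c, faee}.
Common ancestors: {969c}.
The only common ancestor is 969c, so it is the merge base.

969c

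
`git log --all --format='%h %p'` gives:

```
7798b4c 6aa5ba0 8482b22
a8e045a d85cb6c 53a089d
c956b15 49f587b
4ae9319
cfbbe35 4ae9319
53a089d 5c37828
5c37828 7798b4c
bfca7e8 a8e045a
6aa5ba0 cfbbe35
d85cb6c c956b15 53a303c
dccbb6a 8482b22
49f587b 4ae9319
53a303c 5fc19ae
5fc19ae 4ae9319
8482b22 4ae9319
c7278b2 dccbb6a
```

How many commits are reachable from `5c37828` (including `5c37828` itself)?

Walking parent pointers from 5c37828: reachable set = {4ae9319, 5c37828, 6aa5ba0, 7798b4c, 8482b22, cfbbe35}.
That is 6 commits.

6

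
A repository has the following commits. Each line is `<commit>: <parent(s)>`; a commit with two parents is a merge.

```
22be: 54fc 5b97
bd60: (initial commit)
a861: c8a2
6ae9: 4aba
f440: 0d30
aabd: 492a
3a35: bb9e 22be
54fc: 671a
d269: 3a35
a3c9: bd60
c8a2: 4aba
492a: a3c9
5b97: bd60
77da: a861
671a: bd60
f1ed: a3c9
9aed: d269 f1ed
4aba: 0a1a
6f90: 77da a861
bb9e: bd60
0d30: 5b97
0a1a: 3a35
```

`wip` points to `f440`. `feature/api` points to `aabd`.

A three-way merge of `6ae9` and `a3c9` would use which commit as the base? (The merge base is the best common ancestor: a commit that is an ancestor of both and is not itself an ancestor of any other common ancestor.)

Ancestors of 6ae9: {0a1a, 22be, 3a35, 4aba, 54fc, 5b97, 671a, 6ae9, bb9e, bd60}.
Ancestors of a3c9: {a3c9, bd60}.
Common ancestors: {bd60}.
The only common ancestor is bd60, so it is the merge base.

bd60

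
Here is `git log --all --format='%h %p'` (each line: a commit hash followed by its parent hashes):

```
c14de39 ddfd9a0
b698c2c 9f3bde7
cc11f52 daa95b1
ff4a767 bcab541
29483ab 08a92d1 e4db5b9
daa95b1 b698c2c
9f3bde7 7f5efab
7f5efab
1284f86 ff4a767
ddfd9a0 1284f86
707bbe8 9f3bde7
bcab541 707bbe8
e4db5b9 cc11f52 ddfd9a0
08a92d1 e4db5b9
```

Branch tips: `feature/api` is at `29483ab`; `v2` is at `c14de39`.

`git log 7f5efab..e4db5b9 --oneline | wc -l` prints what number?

Reachable from e4db5b9: {1284f86, 707bbe8, 7f5efab, 9f3bde7, b698c2c, bcab541, cc11f52, daa95b1, ddfd9a0, e4db5b9, ff4a767}.
Reachable from 7f5efab: {7f5efab}.
In e4db5b9's history but not 7f5efab's: {1284f86, 707bbe8, 9f3bde7, b698c2c, bcab541, cc11f52, daa95b1, ddfd9a0, e4db5b9, ff4a767} — 10 commits.

10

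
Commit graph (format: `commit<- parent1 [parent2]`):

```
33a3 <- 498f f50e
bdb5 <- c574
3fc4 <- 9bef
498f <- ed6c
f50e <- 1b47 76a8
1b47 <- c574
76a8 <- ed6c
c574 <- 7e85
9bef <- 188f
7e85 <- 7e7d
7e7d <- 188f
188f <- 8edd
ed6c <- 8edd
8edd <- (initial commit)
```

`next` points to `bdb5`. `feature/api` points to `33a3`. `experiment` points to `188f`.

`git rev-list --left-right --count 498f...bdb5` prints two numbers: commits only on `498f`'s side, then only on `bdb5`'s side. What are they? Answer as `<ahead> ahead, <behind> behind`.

2 ahead, 5 behind

Reachable from 498f: {498f, 8edd, ed6c}.
Reachable from bdb5: {188f, 7e7d, 7e85, 8edd, bdb5, c574}.
Only in 498f's history (ahead): {498f, ed6c} — 2.
Only in bdb5's history (behind): {188f, 7e7d, 7e85, bdb5, c574} — 5.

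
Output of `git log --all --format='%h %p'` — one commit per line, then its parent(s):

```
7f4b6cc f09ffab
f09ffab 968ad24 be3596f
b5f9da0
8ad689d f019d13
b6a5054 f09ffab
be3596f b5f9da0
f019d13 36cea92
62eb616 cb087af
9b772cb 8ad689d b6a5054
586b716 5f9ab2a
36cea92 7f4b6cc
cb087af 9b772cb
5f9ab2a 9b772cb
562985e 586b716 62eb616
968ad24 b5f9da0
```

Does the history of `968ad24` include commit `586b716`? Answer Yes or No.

Ancestors of 968ad24: {968ad24, b5f9da0}.
586b716 is not in that set, so it is not an ancestor of 968ad24.

No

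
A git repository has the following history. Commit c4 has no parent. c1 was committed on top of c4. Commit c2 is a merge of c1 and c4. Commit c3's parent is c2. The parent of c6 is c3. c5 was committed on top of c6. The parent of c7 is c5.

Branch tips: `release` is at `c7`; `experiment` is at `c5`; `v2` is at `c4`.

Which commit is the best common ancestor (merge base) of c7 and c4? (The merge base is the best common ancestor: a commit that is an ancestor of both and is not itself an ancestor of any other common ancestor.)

Ancestors of c7: {c1, c2, c3, c4, c5, c6, c7}.
Ancestors of c4: {c4}.
Common ancestors: {c4}.
The only common ancestor is c4, so it is the merge base.

c4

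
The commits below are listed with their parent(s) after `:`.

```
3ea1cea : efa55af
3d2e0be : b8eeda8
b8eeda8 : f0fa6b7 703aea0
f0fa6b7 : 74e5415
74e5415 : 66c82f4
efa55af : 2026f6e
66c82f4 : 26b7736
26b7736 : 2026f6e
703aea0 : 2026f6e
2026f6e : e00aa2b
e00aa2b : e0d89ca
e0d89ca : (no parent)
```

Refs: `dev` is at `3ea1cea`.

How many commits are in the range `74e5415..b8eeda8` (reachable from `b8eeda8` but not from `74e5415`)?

Reachable from b8eeda8: {2026f6e, 26b7736, 66c82f4, 703aea0, 74e5415, b8eeda8, e00aa2b, e0d89ca, f0fa6b7}.
Reachable from 74e5415: {2026f6e, 26b7736, 66c82f4, 74e5415, e00aa2b, e0d89ca}.
In b8eeda8's history but not 74e5415's: {703aea0, b8eeda8, f0fa6b7} — 3 commits.

3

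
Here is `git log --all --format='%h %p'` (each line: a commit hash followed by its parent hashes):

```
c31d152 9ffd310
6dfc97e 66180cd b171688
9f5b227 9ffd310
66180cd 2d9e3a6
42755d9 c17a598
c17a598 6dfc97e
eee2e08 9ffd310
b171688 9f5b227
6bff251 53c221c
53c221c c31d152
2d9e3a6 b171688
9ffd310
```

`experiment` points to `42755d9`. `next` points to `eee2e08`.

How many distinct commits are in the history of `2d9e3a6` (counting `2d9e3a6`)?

Walking parent pointers from 2d9e3a6: reachable set = {2d9e3a6, 9f5b227, 9ffd310, b171688}.
That is 4 commits.

4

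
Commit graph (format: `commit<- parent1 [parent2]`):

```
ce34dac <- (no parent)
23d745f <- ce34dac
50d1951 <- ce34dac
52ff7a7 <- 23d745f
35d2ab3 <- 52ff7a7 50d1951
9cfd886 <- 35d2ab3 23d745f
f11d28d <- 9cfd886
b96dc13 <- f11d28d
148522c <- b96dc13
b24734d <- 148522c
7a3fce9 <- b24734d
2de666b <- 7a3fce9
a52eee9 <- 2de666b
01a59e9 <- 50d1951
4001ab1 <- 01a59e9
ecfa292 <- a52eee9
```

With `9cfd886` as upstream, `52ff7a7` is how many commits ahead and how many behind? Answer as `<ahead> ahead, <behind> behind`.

Reachable from 52ff7a7: {23d745f, 52ff7a7, ce34dac}.
Reachable from 9cfd886: {23d745f, 35d2ab3, 50d1951, 52ff7a7, 9cfd886, ce34dac}.
Only in 52ff7a7's history (ahead): {} — 0.
Only in 9cfd886's history (behind): {35d2ab3, 50d1951, 9cfd886} — 3.

0 ahead, 3 behind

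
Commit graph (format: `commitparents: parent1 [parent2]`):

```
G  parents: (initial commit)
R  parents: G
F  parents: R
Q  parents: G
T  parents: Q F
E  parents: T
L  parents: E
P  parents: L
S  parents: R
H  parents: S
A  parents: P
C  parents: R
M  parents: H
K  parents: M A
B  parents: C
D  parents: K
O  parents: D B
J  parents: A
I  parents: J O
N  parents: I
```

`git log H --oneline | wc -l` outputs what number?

4

Walking parent pointers from H: reachable set = {G, H, R, S}.
That is 4 commits.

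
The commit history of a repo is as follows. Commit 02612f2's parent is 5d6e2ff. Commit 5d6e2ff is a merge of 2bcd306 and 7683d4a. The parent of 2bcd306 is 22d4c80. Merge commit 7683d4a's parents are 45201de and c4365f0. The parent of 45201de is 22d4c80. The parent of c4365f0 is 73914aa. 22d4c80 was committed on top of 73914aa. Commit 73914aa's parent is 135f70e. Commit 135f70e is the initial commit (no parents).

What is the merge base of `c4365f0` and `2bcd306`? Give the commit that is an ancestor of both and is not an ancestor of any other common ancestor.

Ancestors of c4365f0: {135f70e, 73914aa, c4365f0}.
Ancestors of 2bcd306: {135f70e, 22d4c80, 2bcd306, 73914aa}.
Common ancestors: {135f70e, 73914aa}.
Among these, 73914aa is not an ancestor of any other common ancestor — it is the merge base.

73914aa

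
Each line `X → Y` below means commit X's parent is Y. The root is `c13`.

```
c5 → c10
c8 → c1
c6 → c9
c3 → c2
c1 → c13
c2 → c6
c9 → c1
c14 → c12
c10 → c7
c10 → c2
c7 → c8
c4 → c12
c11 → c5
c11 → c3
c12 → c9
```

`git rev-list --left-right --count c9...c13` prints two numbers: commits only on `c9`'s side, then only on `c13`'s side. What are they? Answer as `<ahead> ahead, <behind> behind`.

2 ahead, 0 behind

Reachable from c9: {c1, c13, c9}.
Reachable from c13: {c13}.
Only in c9's history (ahead): {c1, c9} — 2.
Only in c13's history (behind): {} — 0.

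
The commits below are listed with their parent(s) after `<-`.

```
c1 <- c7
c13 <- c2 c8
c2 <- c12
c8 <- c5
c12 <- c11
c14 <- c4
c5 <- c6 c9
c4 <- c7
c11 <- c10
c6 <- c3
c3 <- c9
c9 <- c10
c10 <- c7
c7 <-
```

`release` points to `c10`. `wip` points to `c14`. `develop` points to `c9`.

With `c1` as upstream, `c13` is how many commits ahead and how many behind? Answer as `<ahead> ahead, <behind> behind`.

Reachable from c13: {c10, c11, c12, c13, c2, c3, c5, c6, c7, c8, c9}.
Reachable from c1: {c1, c7}.
Only in c13's history (ahead): {c10, c11, c12, c13, c2, c3, c5, c6, c8, c9} — 10.
Only in c1's history (behind): {c1} — 1.

10 ahead, 1 behind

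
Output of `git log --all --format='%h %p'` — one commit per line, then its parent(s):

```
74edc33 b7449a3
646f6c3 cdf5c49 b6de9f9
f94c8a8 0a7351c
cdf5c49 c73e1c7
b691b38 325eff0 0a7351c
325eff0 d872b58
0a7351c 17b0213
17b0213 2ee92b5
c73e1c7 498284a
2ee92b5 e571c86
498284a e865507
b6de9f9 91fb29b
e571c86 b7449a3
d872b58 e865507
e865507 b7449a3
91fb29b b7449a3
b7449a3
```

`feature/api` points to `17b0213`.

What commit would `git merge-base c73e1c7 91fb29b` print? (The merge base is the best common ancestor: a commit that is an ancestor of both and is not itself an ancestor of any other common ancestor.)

b7449a3

Ancestors of c73e1c7: {498284a, b7449a3, c73e1c7, e865507}.
Ancestors of 91fb29b: {91fb29b, b7449a3}.
Common ancestors: {b7449a3}.
The only common ancestor is b7449a3, so it is the merge base.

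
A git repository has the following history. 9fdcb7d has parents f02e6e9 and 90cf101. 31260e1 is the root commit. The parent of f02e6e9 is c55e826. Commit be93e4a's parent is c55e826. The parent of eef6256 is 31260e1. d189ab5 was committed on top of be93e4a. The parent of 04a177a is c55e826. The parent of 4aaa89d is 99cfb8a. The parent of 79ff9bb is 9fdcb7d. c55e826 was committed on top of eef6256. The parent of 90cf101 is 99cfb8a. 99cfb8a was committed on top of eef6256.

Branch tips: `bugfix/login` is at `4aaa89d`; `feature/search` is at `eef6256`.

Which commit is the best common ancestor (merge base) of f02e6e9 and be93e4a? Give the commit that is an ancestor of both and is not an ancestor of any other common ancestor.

c55e826

Ancestors of f02e6e9: {31260e1, c55e826, eef6256, f02e6e9}.
Ancestors of be93e4a: {31260e1, be93e4a, c55e826, eef6256}.
Common ancestors: {31260e1, c55e826, eef6256}.
Among these, c55e826 is not an ancestor of any other common ancestor — it is the merge base.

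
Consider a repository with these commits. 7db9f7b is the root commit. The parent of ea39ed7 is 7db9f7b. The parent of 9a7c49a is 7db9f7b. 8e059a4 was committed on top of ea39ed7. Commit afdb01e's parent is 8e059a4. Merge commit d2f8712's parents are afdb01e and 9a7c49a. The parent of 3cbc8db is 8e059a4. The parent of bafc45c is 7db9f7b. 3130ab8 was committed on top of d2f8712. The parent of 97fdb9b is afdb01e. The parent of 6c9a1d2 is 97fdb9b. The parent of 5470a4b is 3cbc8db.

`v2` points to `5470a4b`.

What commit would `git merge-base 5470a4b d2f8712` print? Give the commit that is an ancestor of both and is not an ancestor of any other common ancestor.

8e059a4

Ancestors of 5470a4b: {3cbc8db, 5470a4b, 7db9f7b, 8e059a4, ea39ed7}.
Ancestors of d2f8712: {7db9f7b, 8e059a4, 9a7c49a, afdb01e, d2f8712, ea39ed7}.
Common ancestors: {7db9f7b, 8e059a4, ea39ed7}.
Among these, 8e059a4 is not an ancestor of any other common ancestor — it is the merge base.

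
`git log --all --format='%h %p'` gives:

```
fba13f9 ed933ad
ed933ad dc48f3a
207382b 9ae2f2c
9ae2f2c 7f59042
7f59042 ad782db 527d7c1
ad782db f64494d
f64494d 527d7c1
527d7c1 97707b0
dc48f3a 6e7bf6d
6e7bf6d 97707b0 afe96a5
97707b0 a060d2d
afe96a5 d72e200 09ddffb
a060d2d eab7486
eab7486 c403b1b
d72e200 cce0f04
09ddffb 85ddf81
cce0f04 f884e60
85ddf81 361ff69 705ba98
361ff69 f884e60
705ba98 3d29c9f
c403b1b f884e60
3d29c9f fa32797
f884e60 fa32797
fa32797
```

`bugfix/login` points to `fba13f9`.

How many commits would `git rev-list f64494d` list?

8

Walking parent pointers from f64494d: reachable set = {527d7c1, 97707b0, a060d2d, c403b1b, eab7486, f64494d, f884e60, fa32797}.
That is 8 commits.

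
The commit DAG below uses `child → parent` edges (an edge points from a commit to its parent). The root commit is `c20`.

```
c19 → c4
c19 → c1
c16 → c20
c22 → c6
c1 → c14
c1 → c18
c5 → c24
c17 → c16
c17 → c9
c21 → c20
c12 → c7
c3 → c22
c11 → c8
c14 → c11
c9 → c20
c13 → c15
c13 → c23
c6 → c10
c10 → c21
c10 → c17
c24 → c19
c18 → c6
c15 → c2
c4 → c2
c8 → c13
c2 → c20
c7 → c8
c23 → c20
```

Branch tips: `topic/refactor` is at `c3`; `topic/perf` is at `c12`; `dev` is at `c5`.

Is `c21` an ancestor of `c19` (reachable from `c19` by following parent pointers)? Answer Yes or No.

Ancestors of c19 (commits reachable by following parents): {c1, c10, c11, c13, c14, c15, c16, c17, c18, c19, c2, c20, c21, c23, c4, c6, c8, c9}.
c21 is in that set, so it is an ancestor of c19.

Yes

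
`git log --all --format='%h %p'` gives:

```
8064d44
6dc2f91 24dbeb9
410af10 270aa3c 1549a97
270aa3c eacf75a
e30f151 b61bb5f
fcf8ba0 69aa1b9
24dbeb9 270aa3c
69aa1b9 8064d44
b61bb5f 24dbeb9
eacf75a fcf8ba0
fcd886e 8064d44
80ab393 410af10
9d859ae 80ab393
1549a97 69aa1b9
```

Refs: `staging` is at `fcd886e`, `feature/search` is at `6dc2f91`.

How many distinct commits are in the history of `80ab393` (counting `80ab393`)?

8

Walking parent pointers from 80ab393: reachable set = {1549a97, 270aa3c, 410af10, 69aa1b9, 8064d44, 80ab393, eacf75a, fcf8ba0}.
That is 8 commits.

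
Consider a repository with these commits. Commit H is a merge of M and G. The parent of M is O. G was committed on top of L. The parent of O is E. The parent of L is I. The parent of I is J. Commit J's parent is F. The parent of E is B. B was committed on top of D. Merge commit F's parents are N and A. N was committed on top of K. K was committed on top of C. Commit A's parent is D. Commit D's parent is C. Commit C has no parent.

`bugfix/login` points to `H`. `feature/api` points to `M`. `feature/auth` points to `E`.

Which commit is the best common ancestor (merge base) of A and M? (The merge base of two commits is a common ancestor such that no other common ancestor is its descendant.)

D

Ancestors of A: {A, C, D}.
Ancestors of M: {B, C, D, E, M, O}.
Common ancestors: {C, D}.
Among these, D is not an ancestor of any other common ancestor — it is the merge base.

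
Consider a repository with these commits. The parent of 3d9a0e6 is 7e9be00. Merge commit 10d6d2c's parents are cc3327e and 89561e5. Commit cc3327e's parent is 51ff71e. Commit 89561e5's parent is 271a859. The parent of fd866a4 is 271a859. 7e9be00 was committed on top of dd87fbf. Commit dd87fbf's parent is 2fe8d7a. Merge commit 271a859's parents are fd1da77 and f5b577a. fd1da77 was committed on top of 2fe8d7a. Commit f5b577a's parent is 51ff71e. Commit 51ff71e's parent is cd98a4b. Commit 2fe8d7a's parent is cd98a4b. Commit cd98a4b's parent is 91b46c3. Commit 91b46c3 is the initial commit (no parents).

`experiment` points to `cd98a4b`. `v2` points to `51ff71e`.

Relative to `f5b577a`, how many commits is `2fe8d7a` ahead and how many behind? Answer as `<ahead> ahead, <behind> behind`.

1 ahead, 2 behind

Reachable from 2fe8d7a: {2fe8d7a, 91b46c3, cd98a4b}.
Reachable from f5b577a: {51ff71e, 91b46c3, cd98a4b, f5b577a}.
Only in 2fe8d7a's history (ahead): {2fe8d7a} — 1.
Only in f5b577a's history (behind): {51ff71e, f5b577a} — 2.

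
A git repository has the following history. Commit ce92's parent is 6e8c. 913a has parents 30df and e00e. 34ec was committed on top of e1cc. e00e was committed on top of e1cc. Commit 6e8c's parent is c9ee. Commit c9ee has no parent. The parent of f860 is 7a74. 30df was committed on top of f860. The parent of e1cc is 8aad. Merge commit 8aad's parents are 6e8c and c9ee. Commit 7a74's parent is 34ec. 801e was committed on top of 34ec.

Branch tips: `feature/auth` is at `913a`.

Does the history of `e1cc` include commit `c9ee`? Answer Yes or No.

Ancestors of e1cc (commits reachable by following parents): {6e8c, 8aad, c9ee, e1cc}.
c9ee is in that set, so it is an ancestor of e1cc.

Yes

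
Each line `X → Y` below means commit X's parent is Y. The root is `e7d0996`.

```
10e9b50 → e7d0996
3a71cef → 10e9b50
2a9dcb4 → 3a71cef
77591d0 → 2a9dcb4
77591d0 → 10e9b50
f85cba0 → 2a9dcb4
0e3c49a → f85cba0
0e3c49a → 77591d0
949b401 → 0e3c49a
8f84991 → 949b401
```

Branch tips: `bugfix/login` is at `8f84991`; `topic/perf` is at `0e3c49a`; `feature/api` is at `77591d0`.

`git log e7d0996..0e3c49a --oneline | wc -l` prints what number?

6

Reachable from 0e3c49a: {0e3c49a, 10e9b50, 2a9dcb4, 3a71cef, 77591d0, e7d0996, f85cba0}.
Reachable from e7d0996: {e7d0996}.
In 0e3c49a's history but not e7d0996's: {0e3c49a, 10e9b50, 2a9dcb4, 3a71cef, 77591d0, f85cba0} — 6 commits.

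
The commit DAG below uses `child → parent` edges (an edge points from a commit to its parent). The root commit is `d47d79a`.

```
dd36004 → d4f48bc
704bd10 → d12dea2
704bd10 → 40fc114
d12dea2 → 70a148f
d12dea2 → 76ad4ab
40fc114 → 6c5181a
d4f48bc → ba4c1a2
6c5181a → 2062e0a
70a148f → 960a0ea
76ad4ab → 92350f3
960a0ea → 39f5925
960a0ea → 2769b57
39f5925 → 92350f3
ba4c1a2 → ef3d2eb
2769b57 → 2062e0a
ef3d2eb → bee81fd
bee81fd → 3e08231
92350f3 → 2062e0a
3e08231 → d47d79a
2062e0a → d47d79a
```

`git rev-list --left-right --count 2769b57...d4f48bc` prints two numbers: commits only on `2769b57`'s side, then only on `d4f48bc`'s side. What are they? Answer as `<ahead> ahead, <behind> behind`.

Reachable from 2769b57: {2062e0a, 2769b57, d47d79a}.
Reachable from d4f48bc: {3e08231, ba4c1a2, bee81fd, d47d79a, d4f48bc, ef3d2eb}.
Only in 2769b57's history (ahead): {2062e0a, 2769b57} — 2.
Only in d4f48bc's history (behind): {3e08231, ba4c1a2, bee81fd, d4f48bc, ef3d2eb} — 5.

2 ahead, 5 behind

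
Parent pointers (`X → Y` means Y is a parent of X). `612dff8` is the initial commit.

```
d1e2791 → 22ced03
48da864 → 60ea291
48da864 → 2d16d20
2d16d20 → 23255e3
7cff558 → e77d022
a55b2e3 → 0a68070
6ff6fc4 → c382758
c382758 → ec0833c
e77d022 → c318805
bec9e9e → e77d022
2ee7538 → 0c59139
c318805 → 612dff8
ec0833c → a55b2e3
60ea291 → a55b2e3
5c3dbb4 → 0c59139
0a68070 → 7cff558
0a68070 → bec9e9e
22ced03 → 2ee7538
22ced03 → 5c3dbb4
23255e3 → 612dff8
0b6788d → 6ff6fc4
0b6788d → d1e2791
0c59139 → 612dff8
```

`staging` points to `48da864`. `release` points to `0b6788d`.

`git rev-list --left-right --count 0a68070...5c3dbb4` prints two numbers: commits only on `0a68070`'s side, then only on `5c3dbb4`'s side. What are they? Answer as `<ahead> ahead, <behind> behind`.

5 ahead, 2 behind

Reachable from 0a68070: {0a68070, 612dff8, 7cff558, bec9e9e, c318805, e77d022}.
Reachable from 5c3dbb4: {0c59139, 5c3dbb4, 612dff8}.
Only in 0a68070's history (ahead): {0a68070, 7cff558, bec9e9e, c318805, e77d022} — 5.
Only in 5c3dbb4's history (behind): {0c59139, 5c3dbb4} — 2.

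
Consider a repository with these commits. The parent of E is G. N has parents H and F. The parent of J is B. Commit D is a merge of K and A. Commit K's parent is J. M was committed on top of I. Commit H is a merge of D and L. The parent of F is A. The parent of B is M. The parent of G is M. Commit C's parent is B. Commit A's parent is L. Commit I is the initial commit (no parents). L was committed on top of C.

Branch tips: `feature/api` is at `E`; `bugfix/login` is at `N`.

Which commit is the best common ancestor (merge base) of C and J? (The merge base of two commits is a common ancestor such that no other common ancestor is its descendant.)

Ancestors of C: {B, C, I, M}.
Ancestors of J: {B, I, J, M}.
Common ancestors: {B, I, M}.
Among these, B is not an ancestor of any other common ancestor — it is the merge base.

B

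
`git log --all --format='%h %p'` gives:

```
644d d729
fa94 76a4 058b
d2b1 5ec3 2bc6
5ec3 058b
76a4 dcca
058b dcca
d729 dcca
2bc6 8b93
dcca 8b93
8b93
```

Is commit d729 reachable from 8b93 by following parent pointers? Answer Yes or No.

Ancestors of 8b93: {8b93}.
d729 is not in that set, so it is not an ancestor of 8b93.

No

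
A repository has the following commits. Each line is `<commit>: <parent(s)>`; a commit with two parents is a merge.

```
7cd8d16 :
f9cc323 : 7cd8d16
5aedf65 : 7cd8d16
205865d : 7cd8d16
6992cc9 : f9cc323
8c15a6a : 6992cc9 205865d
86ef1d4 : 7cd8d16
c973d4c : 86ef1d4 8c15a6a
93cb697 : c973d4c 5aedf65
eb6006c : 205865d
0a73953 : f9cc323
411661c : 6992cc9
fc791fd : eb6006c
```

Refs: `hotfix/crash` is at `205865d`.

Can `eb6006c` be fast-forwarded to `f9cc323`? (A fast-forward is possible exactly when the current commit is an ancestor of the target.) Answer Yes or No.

No

A fast-forward from eb6006c to f9cc323 is possible iff eb6006c is an ancestor of f9cc323.
Ancestors of f9cc323: {7cd8d16, f9cc323}.
eb6006c is not among them, so fast-forward is not possible.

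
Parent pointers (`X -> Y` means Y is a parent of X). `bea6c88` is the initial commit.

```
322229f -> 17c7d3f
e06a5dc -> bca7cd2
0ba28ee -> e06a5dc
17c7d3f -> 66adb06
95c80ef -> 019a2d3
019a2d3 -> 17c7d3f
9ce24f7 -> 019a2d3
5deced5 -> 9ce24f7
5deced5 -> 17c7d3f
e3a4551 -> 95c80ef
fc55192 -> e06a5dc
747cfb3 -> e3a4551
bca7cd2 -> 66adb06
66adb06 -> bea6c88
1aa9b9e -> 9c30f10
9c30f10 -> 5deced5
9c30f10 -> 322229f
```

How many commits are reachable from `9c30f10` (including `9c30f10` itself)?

8

Walking parent pointers from 9c30f10: reachable set = {019a2d3, 17c7d3f, 322229f, 5deced5, 66adb06, 9c30f10, 9ce24f7, bea6c88}.
That is 8 commits.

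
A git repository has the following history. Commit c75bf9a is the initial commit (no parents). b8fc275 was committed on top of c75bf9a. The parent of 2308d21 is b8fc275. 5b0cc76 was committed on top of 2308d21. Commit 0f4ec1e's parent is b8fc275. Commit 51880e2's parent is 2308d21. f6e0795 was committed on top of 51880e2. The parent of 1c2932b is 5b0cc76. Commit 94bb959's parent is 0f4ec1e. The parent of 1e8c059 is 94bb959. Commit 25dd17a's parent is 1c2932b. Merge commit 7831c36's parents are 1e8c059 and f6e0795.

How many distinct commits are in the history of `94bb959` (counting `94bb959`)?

4

Walking parent pointers from 94bb959: reachable set = {0f4ec1e, 94bb959, b8fc275, c75bf9a}.
That is 4 commits.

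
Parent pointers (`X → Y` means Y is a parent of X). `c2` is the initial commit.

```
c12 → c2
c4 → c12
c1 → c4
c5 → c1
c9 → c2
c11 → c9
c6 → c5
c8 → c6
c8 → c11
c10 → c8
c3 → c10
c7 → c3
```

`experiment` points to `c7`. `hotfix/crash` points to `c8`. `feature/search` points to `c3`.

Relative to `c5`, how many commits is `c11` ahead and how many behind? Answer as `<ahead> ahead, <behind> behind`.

Reachable from c11: {c11, c2, c9}.
Reachable from c5: {c1, c12, c2, c4, c5}.
Only in c11's history (ahead): {c11, c9} — 2.
Only in c5's history (behind): {c1, c12, c4, c5} — 4.

2 ahead, 4 behind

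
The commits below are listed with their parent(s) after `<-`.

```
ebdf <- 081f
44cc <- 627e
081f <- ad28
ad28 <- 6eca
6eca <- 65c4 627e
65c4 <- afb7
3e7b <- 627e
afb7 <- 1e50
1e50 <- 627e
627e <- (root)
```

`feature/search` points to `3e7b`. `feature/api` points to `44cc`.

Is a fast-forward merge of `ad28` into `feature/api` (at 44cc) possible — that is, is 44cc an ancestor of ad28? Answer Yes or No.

A fast-forward from 44cc to ad28 is possible iff 44cc is an ancestor of ad28.
Ancestors of ad28: {1e50, 627e, 65c4, 6eca, ad28, afb7}.
44cc is not among them, so fast-forward is not possible.

No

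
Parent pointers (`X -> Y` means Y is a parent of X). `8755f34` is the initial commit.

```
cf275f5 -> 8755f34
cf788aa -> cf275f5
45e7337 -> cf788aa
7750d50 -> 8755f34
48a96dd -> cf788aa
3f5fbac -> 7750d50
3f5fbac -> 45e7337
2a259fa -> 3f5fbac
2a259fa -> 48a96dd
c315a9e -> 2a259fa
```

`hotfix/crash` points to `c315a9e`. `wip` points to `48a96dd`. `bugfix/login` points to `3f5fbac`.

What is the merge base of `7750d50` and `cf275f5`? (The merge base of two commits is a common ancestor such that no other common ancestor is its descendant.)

Ancestors of 7750d50: {7750d50, 8755f34}.
Ancestors of cf275f5: {8755f34, cf275f5}.
Common ancestors: {8755f34}.
The only common ancestor is 8755f34, so it is the merge base.

8755f34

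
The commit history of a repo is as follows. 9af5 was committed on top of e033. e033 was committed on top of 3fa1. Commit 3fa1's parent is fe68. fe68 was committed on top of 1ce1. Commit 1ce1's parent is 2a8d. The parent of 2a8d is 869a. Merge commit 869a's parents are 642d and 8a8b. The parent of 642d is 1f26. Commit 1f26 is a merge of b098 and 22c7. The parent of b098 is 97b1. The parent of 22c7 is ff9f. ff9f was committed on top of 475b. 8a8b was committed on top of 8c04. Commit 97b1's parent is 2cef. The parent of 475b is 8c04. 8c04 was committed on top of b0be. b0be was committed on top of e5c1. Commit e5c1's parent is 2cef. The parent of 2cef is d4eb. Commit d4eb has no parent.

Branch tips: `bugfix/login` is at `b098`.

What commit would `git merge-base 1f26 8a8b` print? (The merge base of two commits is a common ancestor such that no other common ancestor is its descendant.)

8c04

Ancestors of 1f26: {1f26, 22c7, 2cef, 475b, 8c04, 97b1, b098, b0be, d4eb, e5c1, ff9f}.
Ancestors of 8a8b: {2cef, 8a8b, 8c04, b0be, d4eb, e5c1}.
Common ancestors: {2cef, 8c04, b0be, d4eb, e5c1}.
Among these, 8c04 is not an ancestor of any other common ancestor — it is the merge base.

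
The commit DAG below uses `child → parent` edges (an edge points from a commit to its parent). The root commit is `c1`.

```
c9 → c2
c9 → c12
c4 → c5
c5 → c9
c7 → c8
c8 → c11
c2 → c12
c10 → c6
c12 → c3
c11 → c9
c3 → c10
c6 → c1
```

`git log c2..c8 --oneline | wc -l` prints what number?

Reachable from c8: {c1, c10, c11, c12, c2, c3, c6, c8, c9}.
Reachable from c2: {c1, c10, c12, c2, c3, c6}.
In c8's history but not c2's: {c11, c8, c9} — 3 commits.

3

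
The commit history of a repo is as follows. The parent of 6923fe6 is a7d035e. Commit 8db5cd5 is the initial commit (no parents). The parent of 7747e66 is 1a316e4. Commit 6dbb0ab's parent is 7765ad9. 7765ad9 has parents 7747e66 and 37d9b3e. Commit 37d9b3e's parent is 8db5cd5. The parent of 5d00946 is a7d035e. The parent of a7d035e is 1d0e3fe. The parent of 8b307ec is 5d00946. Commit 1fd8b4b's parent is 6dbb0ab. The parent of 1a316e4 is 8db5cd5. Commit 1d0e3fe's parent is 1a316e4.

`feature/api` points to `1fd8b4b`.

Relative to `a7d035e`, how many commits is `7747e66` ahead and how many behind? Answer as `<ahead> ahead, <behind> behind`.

1 ahead, 2 behind

Reachable from 7747e66: {1a316e4, 7747e66, 8db5cd5}.
Reachable from a7d035e: {1a316e4, 1d0e3fe, 8db5cd5, a7d035e}.
Only in 7747e66's history (ahead): {7747e66} — 1.
Only in a7d035e's history (behind): {1d0e3fe, a7d035e} — 2.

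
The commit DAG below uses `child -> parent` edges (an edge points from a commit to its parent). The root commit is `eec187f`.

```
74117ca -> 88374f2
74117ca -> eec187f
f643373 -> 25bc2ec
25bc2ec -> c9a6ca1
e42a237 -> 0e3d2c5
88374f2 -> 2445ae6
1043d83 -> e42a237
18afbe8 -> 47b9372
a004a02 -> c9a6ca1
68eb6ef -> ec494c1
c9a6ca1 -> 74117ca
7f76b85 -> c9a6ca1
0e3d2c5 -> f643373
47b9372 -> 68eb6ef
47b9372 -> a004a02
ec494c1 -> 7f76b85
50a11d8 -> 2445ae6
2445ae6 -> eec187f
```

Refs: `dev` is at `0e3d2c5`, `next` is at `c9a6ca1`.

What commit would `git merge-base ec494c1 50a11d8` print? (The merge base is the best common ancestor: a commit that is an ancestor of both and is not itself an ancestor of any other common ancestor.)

Ancestors of ec494c1: {2445ae6, 74117ca, 7f76b85, 88374f2, c9a6ca1, ec494c1, eec187f}.
Ancestors of 50a11d8: {2445ae6, 50a11d8, eec187f}.
Common ancestors: {2445ae6, eec187f}.
Among these, 2445ae6 is not an ancestor of any other common ancestor — it is the merge base.

2445ae6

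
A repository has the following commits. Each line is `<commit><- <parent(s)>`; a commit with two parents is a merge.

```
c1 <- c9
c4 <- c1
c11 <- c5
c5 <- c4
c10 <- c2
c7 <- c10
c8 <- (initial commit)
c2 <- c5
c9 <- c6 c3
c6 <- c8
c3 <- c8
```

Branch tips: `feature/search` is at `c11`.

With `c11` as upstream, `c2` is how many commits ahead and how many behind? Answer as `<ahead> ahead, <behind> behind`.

Reachable from c2: {c1, c2, c3, c4, c5, c6, c8, c9}.
Reachable from c11: {c1, c11, c3, c4, c5, c6, c8, c9}.
Only in c2's history (ahead): {c2} — 1.
Only in c11's history (behind): {c11} — 1.

1 ahead, 1 behind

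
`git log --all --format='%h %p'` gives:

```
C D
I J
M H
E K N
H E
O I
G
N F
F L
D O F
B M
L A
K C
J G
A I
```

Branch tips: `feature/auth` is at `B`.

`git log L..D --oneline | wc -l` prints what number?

3

Reachable from D: {A, D, F, G, I, J, L, O}.
Reachable from L: {A, G, I, J, L}.
In D's history but not L's: {D, F, O} — 3 commits.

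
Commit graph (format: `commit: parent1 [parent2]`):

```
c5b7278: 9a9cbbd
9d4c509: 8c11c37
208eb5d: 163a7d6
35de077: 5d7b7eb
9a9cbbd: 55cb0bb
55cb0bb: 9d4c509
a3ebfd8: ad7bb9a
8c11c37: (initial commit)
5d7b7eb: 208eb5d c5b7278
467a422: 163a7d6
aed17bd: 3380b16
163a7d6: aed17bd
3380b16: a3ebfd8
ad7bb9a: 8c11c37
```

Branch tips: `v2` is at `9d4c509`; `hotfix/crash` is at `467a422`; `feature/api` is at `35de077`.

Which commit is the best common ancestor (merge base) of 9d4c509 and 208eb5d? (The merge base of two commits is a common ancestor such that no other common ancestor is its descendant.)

8c11c37

Ancestors of 9d4c509: {8c11c37, 9d4c509}.
Ancestors of 208eb5d: {163a7d6, 208eb5d, 3380b16, 8c11c37, a3ebfd8, ad7bb9a, aed17bd}.
Common ancestors: {8c11c37}.
The only common ancestor is 8c11c37, so it is the merge base.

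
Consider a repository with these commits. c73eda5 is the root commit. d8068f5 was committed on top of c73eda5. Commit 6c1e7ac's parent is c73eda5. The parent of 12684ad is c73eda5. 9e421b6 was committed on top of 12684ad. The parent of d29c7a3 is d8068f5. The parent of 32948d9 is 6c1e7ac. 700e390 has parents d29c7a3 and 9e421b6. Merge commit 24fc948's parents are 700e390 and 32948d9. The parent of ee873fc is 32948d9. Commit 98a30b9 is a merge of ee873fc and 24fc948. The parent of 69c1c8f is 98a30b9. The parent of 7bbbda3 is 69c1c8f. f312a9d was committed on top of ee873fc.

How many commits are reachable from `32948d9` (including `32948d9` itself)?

Walking parent pointers from 32948d9: reachable set = {32948d9, 6c1e7ac, c73eda5}.
That is 3 commits.

3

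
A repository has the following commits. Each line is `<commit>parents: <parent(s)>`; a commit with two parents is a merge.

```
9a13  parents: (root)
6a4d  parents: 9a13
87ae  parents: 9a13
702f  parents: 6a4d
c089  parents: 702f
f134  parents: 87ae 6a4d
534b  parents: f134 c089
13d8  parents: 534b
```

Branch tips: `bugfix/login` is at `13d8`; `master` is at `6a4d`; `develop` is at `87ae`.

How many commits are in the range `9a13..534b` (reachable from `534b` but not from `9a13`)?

6

Reachable from 534b: {534b, 6a4d, 702f, 87ae, 9a13, c089, f134}.
Reachable from 9a13: {9a13}.
In 534b's history but not 9a13's: {534b, 6a4d, 702f, 87ae, c089, f134} — 6 commits.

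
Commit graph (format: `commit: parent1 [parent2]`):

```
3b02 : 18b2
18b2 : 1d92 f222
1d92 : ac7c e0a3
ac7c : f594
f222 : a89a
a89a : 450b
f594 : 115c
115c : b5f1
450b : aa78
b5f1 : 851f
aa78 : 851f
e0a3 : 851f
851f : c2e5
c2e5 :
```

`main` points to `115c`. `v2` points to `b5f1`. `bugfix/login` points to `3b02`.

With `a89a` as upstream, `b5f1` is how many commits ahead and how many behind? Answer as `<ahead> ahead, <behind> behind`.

1 ahead, 3 behind

Reachable from b5f1: {851f, b5f1, c2e5}.
Reachable from a89a: {450b, 851f, a89a, aa78, c2e5}.
Only in b5f1's history (ahead): {b5f1} — 1.
Only in a89a's history (behind): {450b, a89a, aa78} — 3.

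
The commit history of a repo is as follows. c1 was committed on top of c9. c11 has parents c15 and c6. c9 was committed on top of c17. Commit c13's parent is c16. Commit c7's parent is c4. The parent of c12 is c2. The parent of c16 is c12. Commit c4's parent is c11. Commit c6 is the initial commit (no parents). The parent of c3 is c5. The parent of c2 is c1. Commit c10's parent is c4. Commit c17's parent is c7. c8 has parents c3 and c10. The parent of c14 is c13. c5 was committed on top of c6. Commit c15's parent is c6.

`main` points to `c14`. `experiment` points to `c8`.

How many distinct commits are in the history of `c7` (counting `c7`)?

Walking parent pointers from c7: reachable set = {c11, c15, c4, c6, c7}.
That is 5 commits.

5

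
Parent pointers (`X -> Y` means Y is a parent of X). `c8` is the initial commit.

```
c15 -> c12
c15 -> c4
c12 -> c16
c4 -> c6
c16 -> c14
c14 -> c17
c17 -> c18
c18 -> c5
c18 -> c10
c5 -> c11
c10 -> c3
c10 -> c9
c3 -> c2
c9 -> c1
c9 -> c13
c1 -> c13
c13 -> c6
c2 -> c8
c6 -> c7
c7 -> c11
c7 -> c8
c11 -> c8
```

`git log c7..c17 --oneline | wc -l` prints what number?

Reachable from c17: {c1, c10, c11, c13, c17, c18, c2, c3, c5, c6, c7, c8, c9}.
Reachable from c7: {c11, c7, c8}.
In c17's history but not c7's: {c1, c10, c13, c17, c18, c2, c3, c5, c6, c9} — 10 commits.

10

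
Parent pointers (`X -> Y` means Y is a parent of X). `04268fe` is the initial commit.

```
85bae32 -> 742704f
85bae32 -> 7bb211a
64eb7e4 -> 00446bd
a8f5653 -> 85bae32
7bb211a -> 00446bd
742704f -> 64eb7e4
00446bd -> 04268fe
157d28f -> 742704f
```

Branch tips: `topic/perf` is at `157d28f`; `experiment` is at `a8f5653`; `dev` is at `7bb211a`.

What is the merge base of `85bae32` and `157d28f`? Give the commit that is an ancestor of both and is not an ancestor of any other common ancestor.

742704f

Ancestors of 85bae32: {00446bd, 04268fe, 64eb7e4, 742704f, 7bb211a, 85bae32}.
Ancestors of 157d28f: {00446bd, 04268fe, 157d28f, 64eb7e4, 742704f}.
Common ancestors: {00446bd, 04268fe, 64eb7e4, 742704f}.
Among these, 742704f is not an ancestor of any other common ancestor — it is the merge base.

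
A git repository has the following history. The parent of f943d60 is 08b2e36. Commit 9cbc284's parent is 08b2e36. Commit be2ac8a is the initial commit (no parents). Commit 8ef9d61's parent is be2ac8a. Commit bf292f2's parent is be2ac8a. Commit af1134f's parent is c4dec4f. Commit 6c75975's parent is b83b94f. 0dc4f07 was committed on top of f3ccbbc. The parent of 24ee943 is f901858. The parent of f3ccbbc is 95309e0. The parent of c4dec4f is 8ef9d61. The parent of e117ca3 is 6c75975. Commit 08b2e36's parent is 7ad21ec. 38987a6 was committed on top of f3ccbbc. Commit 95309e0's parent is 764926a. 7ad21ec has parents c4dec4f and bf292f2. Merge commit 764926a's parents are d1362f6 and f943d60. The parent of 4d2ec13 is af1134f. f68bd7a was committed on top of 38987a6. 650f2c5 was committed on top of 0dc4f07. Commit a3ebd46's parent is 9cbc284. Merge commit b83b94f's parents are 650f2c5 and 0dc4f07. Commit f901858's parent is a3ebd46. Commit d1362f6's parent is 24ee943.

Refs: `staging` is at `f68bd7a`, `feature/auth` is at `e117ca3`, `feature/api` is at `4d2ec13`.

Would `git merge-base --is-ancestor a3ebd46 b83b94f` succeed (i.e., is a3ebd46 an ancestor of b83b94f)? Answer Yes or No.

Ancestors of b83b94f (commits reachable by following parents): {08b2e36, 0dc4f07, 24ee943, 650f2c5, 764926a, 7ad21ec, 8ef9d61, 95309e0, 9cbc284, a3ebd46, b83b94f, be2ac8a, bf292f2, c4dec4f, d1362f6, f3ccbbc, f901858, f943d60}.
a3ebd46 is in that set, so it is an ancestor of b83b94f.

Yes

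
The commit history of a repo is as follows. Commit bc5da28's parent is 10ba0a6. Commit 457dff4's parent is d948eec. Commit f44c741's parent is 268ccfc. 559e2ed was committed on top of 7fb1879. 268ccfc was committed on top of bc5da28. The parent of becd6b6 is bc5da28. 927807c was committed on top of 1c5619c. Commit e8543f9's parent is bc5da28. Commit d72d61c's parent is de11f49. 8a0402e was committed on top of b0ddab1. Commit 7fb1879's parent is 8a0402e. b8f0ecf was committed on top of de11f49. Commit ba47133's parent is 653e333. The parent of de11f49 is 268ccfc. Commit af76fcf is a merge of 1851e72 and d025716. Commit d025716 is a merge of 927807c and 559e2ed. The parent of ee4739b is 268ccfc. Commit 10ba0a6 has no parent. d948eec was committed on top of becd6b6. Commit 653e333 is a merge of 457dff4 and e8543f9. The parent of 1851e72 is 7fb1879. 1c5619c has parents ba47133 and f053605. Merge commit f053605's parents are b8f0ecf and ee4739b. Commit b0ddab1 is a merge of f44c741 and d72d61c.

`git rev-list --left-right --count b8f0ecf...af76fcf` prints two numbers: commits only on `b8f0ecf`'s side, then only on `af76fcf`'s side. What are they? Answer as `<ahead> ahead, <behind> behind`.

Reachable from b8f0ecf: {10ba0a6, 268ccfc, b8f0ecf, bc5da28, de11f49}.
Reachable from af76fcf: {10ba0a6, 1851e72, 1c5619c, 268ccfc, 457dff4, 559e2ed, 653e333, 7fb1879, 8a0402e, 927807c, af76fcf, b0ddab1, b8f0ecf, ba47133, bc5da28, becd6b6, d025716, d72d61c, d948eec, de11f49, e8543f9, ee4739b, f053605, f44c741}.
Only in b8f0ecf's history (ahead): {} — 0.
Only in af76fcf's history (behind): {1851e72, 1c5619c, 457dff4, 559e2ed, 653e333, 7fb1879, 8a0402e, 927807c, af76fcf, b0ddab1, ba47133, becd6b6, d025716, d72d61c, d948eec, e8543f9, ee4739b, f053605, f44c741} — 19.

0 ahead, 19 behind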